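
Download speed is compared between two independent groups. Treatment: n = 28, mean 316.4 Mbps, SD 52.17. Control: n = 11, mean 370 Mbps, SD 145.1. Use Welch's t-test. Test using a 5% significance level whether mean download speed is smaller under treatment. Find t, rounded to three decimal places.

Let group 1 = treatment, group 2 = control. H0: μ_1 = μ_2; H1: μ_1 < μ_2 (Welch's two-sample t-test, left-tailed).
t = (x̄_1 − x̄_2)/√(s_1²/n_1 + s_2²/n_2) = (316.4 − 370)/√(52.17²/28 + 145.1²/11) = -1.195
Welch–Satterthwaite df ≈ 11.03
p-value = P(T ≤ -1.195) ≈ 0.1285
Since p ≈ 0.1285 > α = 0.05, fail to reject H0; the evidence is not statistically significant.

-1.195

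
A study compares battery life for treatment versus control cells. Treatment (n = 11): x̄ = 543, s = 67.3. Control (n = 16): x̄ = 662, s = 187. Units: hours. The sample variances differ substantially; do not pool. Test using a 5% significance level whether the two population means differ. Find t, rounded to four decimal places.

-2.3350

Let group 1 = treatment, group 2 = control. H0: μ_1 = μ_2; H1: μ_1 ≠ μ_2 (Welch's two-sample t-test, two-sided).
t = (x̄_1 − x̄_2)/√(s_1²/n_1 + s_2²/n_2) = (543 − 662)/√(67.3²/11 + 187²/16) = -2.3350
Welch–Satterthwaite df ≈ 20.11
Two-sided p-value ≈ 0.030
Since p ≈ 0.030 < α = 0.05, reject H0; the evidence is statistically significant.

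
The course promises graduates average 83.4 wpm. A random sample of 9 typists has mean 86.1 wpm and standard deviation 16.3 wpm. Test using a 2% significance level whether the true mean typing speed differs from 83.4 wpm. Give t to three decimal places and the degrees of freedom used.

t = 0.497, df = 8

H0: μ = 83.4; H1: μ ≠ 83.4 (one-sample t-test, two-sided).
t = (x̄ − μ₀)/(s/√n) = (86.1 − 83.4)/(16.3/√9) = 0.497
df = n − 1 = 8
Two-sided p-value ≈ 0.633
Since p ≈ 0.633 > α = 0.02, fail to reject H0; the data do not provide sufficient evidence against H0.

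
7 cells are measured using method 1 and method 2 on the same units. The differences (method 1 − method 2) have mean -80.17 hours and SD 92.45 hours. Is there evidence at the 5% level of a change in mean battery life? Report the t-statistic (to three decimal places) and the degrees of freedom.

t = -2.294, df = 6

H0: μ_d = 0; H1: μ_d ≠ 0 (paired t-test on the differences, two-sided).
t = d̄/(s_d/√n) = -80.17/(92.45/√7) = -2.294
df = n − 1 = 6
Two-sided p-value ≈ 0.0616
Since p ≈ 0.0616 > α = 0.05, fail to reject H0; the evidence is not statistically significant.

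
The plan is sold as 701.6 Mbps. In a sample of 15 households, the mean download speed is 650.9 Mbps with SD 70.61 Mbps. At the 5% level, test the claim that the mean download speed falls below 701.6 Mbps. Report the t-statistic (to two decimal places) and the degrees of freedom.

t = -2.78, df = 14

H0: μ = 701.6; H1: μ < 701.6 (one-sample t-test, left-tailed).
t = (x̄ − μ₀)/(s/√n) = (650.9 − 701.6)/(70.61/√15) = -2.78
df = n − 1 = 14
p-value = P(T ≤ -2.78) ≈ 0.0074
Since p ≈ 0.0074 < α = 0.05, reject H0; the evidence is statistically significant.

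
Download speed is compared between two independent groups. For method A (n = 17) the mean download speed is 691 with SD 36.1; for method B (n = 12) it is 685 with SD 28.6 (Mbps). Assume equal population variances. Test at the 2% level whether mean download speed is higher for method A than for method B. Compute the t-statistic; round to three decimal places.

0.479

Let group 1 = method A, group 2 = method B. H0: μ_1 = μ_2; H1: μ_1 > μ_2 (two-sample pooled-variance t-test, right-tailed).
s_p² = [(17−1)·36.1² + (12−1)·28.6²]/(17+12−2) = 1105.52
t = (691 − 685)/√[1105.52·(1/17 + 1/12)] = 0.479
df = n₁ + n₂ − 2 = 27
p-value = P(T ≥ 0.479) ≈ 0.318
Since p ≈ 0.318 > α = 0.02, fail to reject H0; the data do not provide sufficient evidence against H0.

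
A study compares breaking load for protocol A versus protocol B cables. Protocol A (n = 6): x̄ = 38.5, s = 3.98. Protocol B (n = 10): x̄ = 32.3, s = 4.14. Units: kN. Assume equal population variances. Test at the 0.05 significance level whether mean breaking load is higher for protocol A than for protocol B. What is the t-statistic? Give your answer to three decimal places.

2.940

Let group 1 = protocol A, group 2 = protocol B. H0: μ_1 = μ_2; H1: μ_1 > μ_2 (two-sample pooled-variance t-test, right-tailed).
s_p² = [(6−1)·3.98² + (10−1)·4.14²]/(6+10−2) = 16.6756
t = (38.5 − 32.3)/√[16.6756·(1/6 + 1/10)] = 2.940
df = n₁ + n₂ − 2 = 14
p-value = P(T ≥ 2.940) ≈ 0.0054
Since p ≈ 0.0054 < α = 0.05, reject H0; the data support H1.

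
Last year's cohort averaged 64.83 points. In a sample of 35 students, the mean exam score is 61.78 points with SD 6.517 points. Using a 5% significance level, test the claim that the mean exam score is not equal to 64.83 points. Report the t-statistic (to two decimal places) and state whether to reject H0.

t = -2.77; reject H0

H0: μ = 64.83; H1: μ ≠ 64.83 (one-sample t-test, two-sided).
t = (x̄ − μ₀)/(s/√n) = (61.78 − 64.83)/(6.517/√35) = -2.77
df = n − 1 = 34
Two-sided p-value ≈ 0.009
Since p ≈ 0.009 < α = 0.05, reject H0; the evidence is statistically significant.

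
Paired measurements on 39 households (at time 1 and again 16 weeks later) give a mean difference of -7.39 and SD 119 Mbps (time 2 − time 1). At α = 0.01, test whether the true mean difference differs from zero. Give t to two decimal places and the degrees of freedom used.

t = -0.39, df = 38

H0: μ_d = 0; H1: μ_d ≠ 0 (paired t-test on the differences, two-sided).
t = d̄/(s_d/√n) = -7.39/(119/√39) = -0.39
df = n − 1 = 38
Two-sided p-value ≈ 0.700
Since p ≈ 0.700 > α = 0.01, fail to reject H0; the data do not provide sufficient evidence against H0.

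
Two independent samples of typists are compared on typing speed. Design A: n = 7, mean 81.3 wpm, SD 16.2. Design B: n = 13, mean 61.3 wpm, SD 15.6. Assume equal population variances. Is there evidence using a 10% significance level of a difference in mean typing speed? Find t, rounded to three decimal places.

Let group 1 = design A, group 2 = design B. H0: μ_1 = μ_2; H1: μ_1 ≠ μ_2 (two-sample pooled-variance t-test, two-sided).
s_p² = [(7−1)·16.2² + (13−1)·15.6²]/(7+13−2) = 249.72
t = (81.3 − 61.3)/√[249.72·(1/7 + 1/13)] = 2.700
df = n₁ + n₂ − 2 = 18
Two-sided p-value ≈ 0.015
Since p ≈ 0.015 < α = 0.1, reject H0; the evidence is statistically significant.

2.700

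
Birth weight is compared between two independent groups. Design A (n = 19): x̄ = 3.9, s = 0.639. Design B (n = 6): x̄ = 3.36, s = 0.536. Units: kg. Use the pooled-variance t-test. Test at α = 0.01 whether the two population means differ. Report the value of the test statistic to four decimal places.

1.8657

Let group 1 = design A, group 2 = design B. H0: μ_1 = μ_2; H1: μ_1 ≠ μ_2 (two-sample pooled-variance t-test, two-sided).
s_p² = [(19−1)·0.639² + (6−1)·0.536²]/(19+6−2) = 0.382011
t = (3.9 − 3.36)/√[0.382011·(1/19 + 1/6)] = 1.8657
df = n₁ + n₂ − 2 = 23
Two-sided p-value ≈ 0.075
Since p ≈ 0.075 > α = 0.01, fail to reject H0; the evidence is not statistically significant.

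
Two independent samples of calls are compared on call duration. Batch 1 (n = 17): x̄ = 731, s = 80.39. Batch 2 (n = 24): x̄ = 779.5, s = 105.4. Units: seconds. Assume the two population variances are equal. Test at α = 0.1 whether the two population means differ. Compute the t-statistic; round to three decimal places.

-1.595

Let group 1 = batch 1, group 2 = batch 2. H0: μ_1 = μ_2; H1: μ_1 ≠ μ_2 (two-sample pooled-variance t-test, two-sided).
s_p² = [(17−1)·80.39² + (24−1)·105.4²]/(17+24−2) = 9202.86
t = (731 − 779.5)/√[9202.86·(1/17 + 1/24)] = -1.595
df = n₁ + n₂ − 2 = 39
Two-sided p-value ≈ 0.119
Since p ≈ 0.119 > α = 0.1, fail to reject H0; the data do not provide sufficient evidence against H0.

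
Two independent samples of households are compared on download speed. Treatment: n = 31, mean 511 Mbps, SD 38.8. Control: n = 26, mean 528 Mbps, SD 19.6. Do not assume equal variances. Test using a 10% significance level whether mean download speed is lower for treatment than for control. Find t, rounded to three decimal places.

Let group 1 = treatment, group 2 = control. H0: μ_1 = μ_2; H1: μ_1 < μ_2 (Welch's two-sample t-test, left-tailed).
t = (x̄_1 − x̄_2)/√(s_1²/n_1 + s_2²/n_2) = (511 − 528)/√(38.8²/31 + 19.6²/26) = -2.136
Welch–Satterthwaite df ≈ 45.93
p-value = P(T ≤ -2.136) ≈ 0.0190
Since p ≈ 0.0190 < α = 0.1, reject H0; the evidence is statistically significant.

-2.136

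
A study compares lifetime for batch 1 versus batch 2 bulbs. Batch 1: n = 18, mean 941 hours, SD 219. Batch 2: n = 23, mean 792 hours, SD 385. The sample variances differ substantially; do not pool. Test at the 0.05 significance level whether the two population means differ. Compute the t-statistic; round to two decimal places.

Let group 1 = batch 1, group 2 = batch 2. H0: μ_1 = μ_2; H1: μ_1 ≠ μ_2 (Welch's two-sample t-test, two-sided).
t = (x̄_1 − x̄_2)/√(s_1²/n_1 + s_2²/n_2) = (941 − 792)/√(219²/18 + 385²/23) = 1.56
Welch–Satterthwaite df ≈ 35.99
Two-sided p-value ≈ 0.127
Since p ≈ 0.127 > α = 0.05, fail to reject H0; the evidence is not statistically significant.

1.56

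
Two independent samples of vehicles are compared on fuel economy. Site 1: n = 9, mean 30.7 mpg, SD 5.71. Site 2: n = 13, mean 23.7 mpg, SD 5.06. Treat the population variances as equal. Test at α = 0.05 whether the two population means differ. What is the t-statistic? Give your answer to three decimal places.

Let group 1 = site 1, group 2 = site 2. H0: μ_1 = μ_2; H1: μ_1 ≠ μ_2 (two-sample pooled-variance t-test, two-sided).
s_p² = [(9−1)·5.71² + (13−1)·5.06²]/(9+13−2) = 28.4038
t = (30.7 − 23.7)/√[28.4038·(1/9 + 1/13)] = 3.029
df = n₁ + n₂ − 2 = 20
Two-sided p-value ≈ 0.0066
Since p ≈ 0.0066 < α = 0.05, reject H0; the data support H1.

3.029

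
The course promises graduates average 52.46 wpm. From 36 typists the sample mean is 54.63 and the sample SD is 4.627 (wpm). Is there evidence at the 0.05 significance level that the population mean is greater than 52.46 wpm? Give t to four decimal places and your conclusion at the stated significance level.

H0: μ = 52.46; H1: μ > 52.46 (one-sample t-test, right-tailed).
t = (x̄ − μ₀)/(s/√n) = (54.63 − 52.46)/(4.627/√36) = 2.8139
df = n − 1 = 35
p-value = P(T ≥ 2.8139) ≈ 0.004
Since p ≈ 0.004 < α = 0.05, reject H0; the evidence is statistically significant.

t = 2.8139; reject H0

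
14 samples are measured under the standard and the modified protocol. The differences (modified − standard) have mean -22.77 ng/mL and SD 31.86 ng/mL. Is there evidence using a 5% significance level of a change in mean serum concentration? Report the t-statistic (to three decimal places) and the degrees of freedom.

t = -2.674, df = 13

H0: μ_d = 0; H1: μ_d ≠ 0 (paired t-test on the differences, two-sided).
t = d̄/(s_d/√n) = -22.77/(31.86/√14) = -2.674
df = n − 1 = 13
Two-sided p-value ≈ 0.0191
Since p ≈ 0.0191 < α = 0.05, reject H0; the data support H1.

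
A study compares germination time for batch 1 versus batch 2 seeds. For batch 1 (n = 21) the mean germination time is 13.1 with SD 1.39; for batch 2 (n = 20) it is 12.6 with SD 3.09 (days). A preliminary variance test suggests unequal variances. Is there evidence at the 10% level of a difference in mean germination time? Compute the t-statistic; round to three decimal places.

0.663

Let group 1 = batch 1, group 2 = batch 2. H0: μ_1 = μ_2; H1: μ_1 ≠ μ_2 (Welch's two-sample t-test, two-sided).
t = (x̄_1 − x̄_2)/√(s_1²/n_1 + s_2²/n_2) = (13.1 − 12.6)/√(1.39²/21 + 3.09²/20) = 0.663
Welch–Satterthwaite df ≈ 26.11
Two-sided p-value ≈ 0.5134
Since p ≈ 0.5134 > α = 0.1, fail to reject H0; the data do not provide sufficient evidence against H0.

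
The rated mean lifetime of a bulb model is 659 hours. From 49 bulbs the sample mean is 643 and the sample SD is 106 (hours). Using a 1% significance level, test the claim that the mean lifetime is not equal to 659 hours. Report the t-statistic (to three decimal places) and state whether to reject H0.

H0: μ = 659; H1: μ ≠ 659 (one-sample t-test, two-sided).
t = (x̄ − μ₀)/(s/√n) = (643 − 659)/(106/√49) = -1.057
df = n − 1 = 48
Two-sided p-value ≈ 0.296
Since p ≈ 0.296 > α = 0.01, fail to reject H0; the data do not provide sufficient evidence against H0.

t = -1.057; fail to reject H0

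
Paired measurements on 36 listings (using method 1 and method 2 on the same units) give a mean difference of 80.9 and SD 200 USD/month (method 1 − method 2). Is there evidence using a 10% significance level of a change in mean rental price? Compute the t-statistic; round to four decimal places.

H0: μ_d = 0; H1: μ_d ≠ 0 (paired t-test on the differences, two-sided).
t = d̄/(s_d/√n) = 80.9/(200/√36) = 2.4270
df = n − 1 = 35
Two-sided p-value ≈ 0.0205
Since p ≈ 0.0205 < α = 0.1, reject H0; the data support H1.

2.4270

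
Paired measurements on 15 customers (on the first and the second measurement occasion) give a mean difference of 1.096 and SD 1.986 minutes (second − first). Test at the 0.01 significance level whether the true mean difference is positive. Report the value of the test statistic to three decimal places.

H0: μ_d = 0; H1: μ_d > 0 (paired t-test on the differences, right-tailed).
t = d̄/(s_d/√n) = 1.096/(1.986/√15) = 2.137
df = n − 1 = 14
p-value = P(T ≥ 2.137) ≈ 0.0253
Since p ≈ 0.0253 > α = 0.01, fail to reject H0; the evidence is not statistically significant.

2.137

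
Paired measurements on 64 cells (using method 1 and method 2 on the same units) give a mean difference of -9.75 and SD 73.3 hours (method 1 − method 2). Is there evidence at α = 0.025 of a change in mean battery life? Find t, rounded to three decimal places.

H0: μ_d = 0; H1: μ_d ≠ 0 (paired t-test on the differences, two-sided).
t = d̄/(s_d/√n) = -9.75/(73.3/√64) = -1.064
df = n − 1 = 63
Two-sided p-value ≈ 0.291
Since p ≈ 0.291 > α = 0.025, fail to reject H0; the data do not provide sufficient evidence against H0.

-1.064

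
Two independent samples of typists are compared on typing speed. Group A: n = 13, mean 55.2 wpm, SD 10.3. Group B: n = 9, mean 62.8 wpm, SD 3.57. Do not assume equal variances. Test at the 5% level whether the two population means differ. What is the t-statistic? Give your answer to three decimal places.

-2.456

Let group 1 = group A, group 2 = group B. H0: μ_1 = μ_2; H1: μ_1 ≠ μ_2 (Welch's two-sample t-test, two-sided).
t = (x̄_1 − x̄_2)/√(s_1²/n_1 + s_2²/n_2) = (55.2 − 62.8)/√(10.3²/13 + 3.57²/9) = -2.456
Welch–Satterthwaite df ≈ 15.81
Two-sided p-value ≈ 0.0260
Since p ≈ 0.0260 < α = 0.05, reject H0; the data support H1.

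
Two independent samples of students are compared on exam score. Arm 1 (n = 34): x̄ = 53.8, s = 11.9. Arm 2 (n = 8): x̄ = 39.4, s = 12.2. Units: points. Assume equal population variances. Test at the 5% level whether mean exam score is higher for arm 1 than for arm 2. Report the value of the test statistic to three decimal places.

Let group 1 = arm 1, group 2 = arm 2. H0: μ_1 = μ_2; H1: μ_1 > μ_2 (two-sample pooled-variance t-test, right-tailed).
s_p² = [(34−1)·11.9² + (8−1)·12.2²]/(34+8−2) = 142.875
t = (53.8 − 39.4)/√[142.875·(1/34 + 1/8)] = 3.066
df = n₁ + n₂ − 2 = 40
p-value = P(T ≥ 3.066) ≈ 0.0019
Since p ≈ 0.0019 < α = 0.05, reject H0; the evidence is statistically significant.

3.066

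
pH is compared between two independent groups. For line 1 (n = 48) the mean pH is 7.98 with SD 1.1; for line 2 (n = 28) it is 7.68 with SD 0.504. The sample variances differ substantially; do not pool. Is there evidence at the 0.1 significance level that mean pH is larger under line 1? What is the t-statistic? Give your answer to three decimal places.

1.620

Let group 1 = line 1, group 2 = line 2. H0: μ_1 = μ_2; H1: μ_1 > μ_2 (Welch's two-sample t-test, right-tailed).
t = (x̄_1 − x̄_2)/√(s_1²/n_1 + s_2²/n_2) = (7.98 − 7.68)/√(1.1²/48 + 0.504²/28) = 1.620
Welch–Satterthwaite df ≈ 70.93
p-value = P(T ≥ 1.620) ≈ 0.0548
Since p ≈ 0.0548 < α = 0.1, reject H0; the data support H1.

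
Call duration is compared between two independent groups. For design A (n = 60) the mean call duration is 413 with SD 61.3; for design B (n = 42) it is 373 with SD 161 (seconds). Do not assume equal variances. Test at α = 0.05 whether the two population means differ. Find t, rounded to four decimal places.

Let group 1 = design A, group 2 = design B. H0: μ_1 = μ_2; H1: μ_1 ≠ μ_2 (Welch's two-sample t-test, two-sided).
t = (x̄_1 − x̄_2)/√(s_1²/n_1 + s_2²/n_2) = (413 − 373)/√(61.3²/60 + 161²/42) = 1.5342
Welch–Satterthwaite df ≈ 49.39
Two-sided p-value ≈ 0.131
Since p ≈ 0.131 > α = 0.05, fail to reject H0; the data do not provide sufficient evidence against H0.

1.5342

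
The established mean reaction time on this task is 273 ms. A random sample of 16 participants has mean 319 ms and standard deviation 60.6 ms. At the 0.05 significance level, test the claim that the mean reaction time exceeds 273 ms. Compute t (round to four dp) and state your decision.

t = 3.0363; reject H0

H0: μ = 273; H1: μ > 273 (one-sample t-test, right-tailed).
t = (x̄ − μ₀)/(s/√n) = (319 − 273)/(60.6/√16) = 3.0363
df = n − 1 = 15
p-value = P(T ≥ 3.0363) ≈ 0.004
Since p ≈ 0.004 < α = 0.05, reject H0; the data support H1.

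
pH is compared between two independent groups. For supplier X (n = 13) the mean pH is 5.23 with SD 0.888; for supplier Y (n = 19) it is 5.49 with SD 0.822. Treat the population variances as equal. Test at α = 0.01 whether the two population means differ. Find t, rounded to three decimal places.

-0.851

Let group 1 = supplier X, group 2 = supplier Y. H0: μ_1 = μ_2; H1: μ_1 ≠ μ_2 (two-sample pooled-variance t-test, two-sided).
s_p² = [(13−1)·0.888² + (19−1)·0.822²]/(13+19−2) = 0.720828
t = (5.23 − 5.49)/√[0.720828·(1/13 + 1/19)] = -0.851
df = n₁ + n₂ − 2 = 30
Two-sided p-value ≈ 0.4016
Since p ≈ 0.4016 > α = 0.01, fail to reject H0; the evidence is not statistically significant.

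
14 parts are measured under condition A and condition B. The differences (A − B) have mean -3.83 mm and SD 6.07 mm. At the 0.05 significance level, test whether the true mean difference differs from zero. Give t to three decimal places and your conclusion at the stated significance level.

t = -2.361; reject H0

H0: μ_d = 0; H1: μ_d ≠ 0 (paired t-test on the differences, two-sided).
t = d̄/(s_d/√n) = -3.83/(6.07/√14) = -2.361
df = n − 1 = 13
Two-sided p-value ≈ 0.0345
Since p ≈ 0.0345 < α = 0.05, reject H0; the evidence is statistically significant.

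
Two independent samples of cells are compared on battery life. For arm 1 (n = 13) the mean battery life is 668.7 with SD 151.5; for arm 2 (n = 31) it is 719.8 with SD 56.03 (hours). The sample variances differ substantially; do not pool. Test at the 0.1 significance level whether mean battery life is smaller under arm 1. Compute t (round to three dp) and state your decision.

Let group 1 = arm 1, group 2 = arm 2. H0: μ_1 = μ_2; H1: μ_1 < μ_2 (Welch's two-sample t-test, left-tailed).
t = (x̄_1 − x̄_2)/√(s_1²/n_1 + s_2²/n_2) = (668.7 − 719.8)/√(151.5²/13 + 56.03²/31) = -1.183
Welch–Satterthwaite df ≈ 13.40
p-value = P(T ≤ -1.183) ≈ 0.129
Since p ≈ 0.129 > α = 0.1, fail to reject H0; the data do not provide sufficient evidence against H0.

t = -1.183; fail to reject H0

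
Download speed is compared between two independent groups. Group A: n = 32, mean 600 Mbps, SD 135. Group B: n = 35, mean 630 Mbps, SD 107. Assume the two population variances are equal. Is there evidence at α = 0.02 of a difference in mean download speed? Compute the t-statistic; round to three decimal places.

-1.012

Let group 1 = group A, group 2 = group B. H0: μ_1 = μ_2; H1: μ_1 ≠ μ_2 (two-sample pooled-variance t-test, two-sided).
s_p² = [(32−1)·135² + (35−1)·107²]/(32+35−2) = 14680.6
t = (600 − 630)/√[14680.6·(1/32 + 1/35)] = -1.012
df = n₁ + n₂ − 2 = 65
Two-sided p-value ≈ 0.315
Since p ≈ 0.315 > α = 0.02, fail to reject H0; the evidence is not statistically significant.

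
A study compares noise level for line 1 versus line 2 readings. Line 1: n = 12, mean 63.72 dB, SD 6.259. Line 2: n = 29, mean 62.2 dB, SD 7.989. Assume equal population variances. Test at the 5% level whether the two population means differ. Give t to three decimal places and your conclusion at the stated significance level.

Let group 1 = line 1, group 2 = line 2. H0: μ_1 = μ_2; H1: μ_1 ≠ μ_2 (two-sample pooled-variance t-test, two-sided).
s_p² = [(12−1)·6.259² + (29−1)·7.989²]/(12+29−2) = 56.8718
t = (63.72 − 62.2)/√[56.8718·(1/12 + 1/29)] = 0.587
df = n₁ + n₂ − 2 = 39
Two-sided p-value ≈ 0.560
Since p ≈ 0.560 > α = 0.05, fail to reject H0; the evidence is not statistically significant.

t = 0.587; fail to reject H0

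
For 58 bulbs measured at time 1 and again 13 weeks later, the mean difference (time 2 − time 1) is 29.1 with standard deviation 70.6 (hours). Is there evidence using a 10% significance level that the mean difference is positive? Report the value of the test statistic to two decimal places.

H0: μ_d = 0; H1: μ_d > 0 (paired t-test on the differences, right-tailed).
t = d̄/(s_d/√n) = 29.1/(70.6/√58) = 3.14
df = n − 1 = 57
p-value = P(T ≥ 3.14) ≈ 0.0013
Since p ≈ 0.0013 < α = 0.1, reject H0; the evidence is statistically significant.

3.14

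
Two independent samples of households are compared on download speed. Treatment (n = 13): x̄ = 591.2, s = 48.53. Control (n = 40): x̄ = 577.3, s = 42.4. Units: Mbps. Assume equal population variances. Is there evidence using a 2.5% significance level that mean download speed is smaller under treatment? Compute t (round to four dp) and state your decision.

Let group 1 = treatment, group 2 = control. H0: μ_1 = μ_2; H1: μ_1 < μ_2 (two-sample pooled-variance t-test, left-tailed).
s_p² = [(13−1)·48.53² + (40−1)·42.4²]/(13+40−2) = 1928.91
t = (591.2 − 577.3)/√[1928.91·(1/13 + 1/40)] = 0.9913
df = n₁ + n₂ − 2 = 51
p-value = P(T ≤ 0.9913) ≈ 0.837
Since p ≈ 0.837 > α = 0.025, fail to reject H0; the evidence is not statistically significant.

t = 0.9913; fail to reject H0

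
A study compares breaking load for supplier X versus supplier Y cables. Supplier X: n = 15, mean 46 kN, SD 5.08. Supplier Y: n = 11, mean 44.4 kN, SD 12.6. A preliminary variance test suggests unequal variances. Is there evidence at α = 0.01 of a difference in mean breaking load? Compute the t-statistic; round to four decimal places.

0.3981

Let group 1 = supplier X, group 2 = supplier Y. H0: μ_1 = μ_2; H1: μ_1 ≠ μ_2 (Welch's two-sample t-test, two-sided).
t = (x̄_1 − x̄_2)/√(s_1²/n_1 + s_2²/n_2) = (46 − 44.4)/√(5.08²/15 + 12.6²/11) = 0.3981
Welch–Satterthwaite df ≈ 12.40
Two-sided p-value ≈ 0.6973
Since p ≈ 0.6973 > α = 0.01, fail to reject H0; the evidence is not statistically significant.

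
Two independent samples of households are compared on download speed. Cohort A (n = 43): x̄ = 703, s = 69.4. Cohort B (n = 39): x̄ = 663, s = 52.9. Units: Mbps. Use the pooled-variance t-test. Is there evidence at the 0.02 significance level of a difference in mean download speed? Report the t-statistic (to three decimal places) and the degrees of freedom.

t = 2.912, df = 80

Let group 1 = cohort A, group 2 = cohort B. H0: μ_1 = μ_2; H1: μ_1 ≠ μ_2 (two-sample pooled-variance t-test, two-sided).
s_p² = [(43−1)·69.4² + (39−1)·52.9²]/(43+39−2) = 3857.83
t = (703 − 663)/√[3857.83·(1/43 + 1/39)] = 2.912
df = n₁ + n₂ − 2 = 80
Two-sided p-value ≈ 0.005
Since p ≈ 0.005 < α = 0.02, reject H0; the evidence is statistically significant.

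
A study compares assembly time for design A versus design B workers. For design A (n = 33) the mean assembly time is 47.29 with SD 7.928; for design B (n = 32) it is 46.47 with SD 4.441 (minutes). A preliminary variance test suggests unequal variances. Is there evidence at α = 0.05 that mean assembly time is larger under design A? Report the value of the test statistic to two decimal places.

0.52

Let group 1 = design A, group 2 = design B. H0: μ_1 = μ_2; H1: μ_1 > μ_2 (Welch's two-sample t-test, right-tailed).
t = (x̄_1 − x̄_2)/√(s_1²/n_1 + s_2²/n_2) = (47.29 − 46.47)/√(7.928²/33 + 4.441²/32) = 0.52
Welch–Satterthwaite df ≈ 50.59
p-value = P(T ≥ 0.52) ≈ 0.304
Since p ≈ 0.304 > α = 0.05, fail to reject H0; the data do not provide sufficient evidence against H0.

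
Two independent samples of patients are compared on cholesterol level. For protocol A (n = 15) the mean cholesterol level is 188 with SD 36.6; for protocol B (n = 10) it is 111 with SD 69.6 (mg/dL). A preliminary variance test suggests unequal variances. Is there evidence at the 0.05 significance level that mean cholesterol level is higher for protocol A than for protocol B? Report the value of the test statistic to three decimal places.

3.215

Let group 1 = protocol A, group 2 = protocol B. H0: μ_1 = μ_2; H1: μ_1 > μ_2 (Welch's two-sample t-test, right-tailed).
t = (x̄_1 − x̄_2)/√(s_1²/n_1 + s_2²/n_2) = (188 − 111)/√(36.6²/15 + 69.6²/10) = 3.215
Welch–Satterthwaite df ≈ 12.35
p-value = P(T ≥ 3.215) ≈ 0.0036
Since p ≈ 0.0036 < α = 0.05, reject H0; the evidence is statistically significant.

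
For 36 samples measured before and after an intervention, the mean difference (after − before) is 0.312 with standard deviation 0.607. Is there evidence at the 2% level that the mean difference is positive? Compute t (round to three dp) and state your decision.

H0: μ_d = 0; H1: μ_d > 0 (paired t-test on the differences, right-tailed).
t = d̄/(s_d/√n) = 0.312/(0.607/√36) = 3.084
df = n − 1 = 35
p-value = P(T ≥ 3.084) ≈ 0.002
Since p ≈ 0.002 < α = 0.02, reject H0; the data support H1.

t = 3.084; reject H0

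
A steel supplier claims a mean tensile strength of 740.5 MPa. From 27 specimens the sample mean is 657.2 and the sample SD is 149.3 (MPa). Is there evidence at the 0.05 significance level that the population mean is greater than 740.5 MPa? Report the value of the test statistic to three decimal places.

-2.899

H0: μ = 740.5; H1: μ > 740.5 (one-sample t-test, right-tailed).
t = (x̄ − μ₀)/(s/√n) = (657.2 − 740.5)/(149.3/√27) = -2.899
df = n − 1 = 26
p-value = P(T ≥ -2.899) ≈ 0.996
Since p ≈ 0.996 > α = 0.05, fail to reject H0; the data do not provide sufficient evidence against H0.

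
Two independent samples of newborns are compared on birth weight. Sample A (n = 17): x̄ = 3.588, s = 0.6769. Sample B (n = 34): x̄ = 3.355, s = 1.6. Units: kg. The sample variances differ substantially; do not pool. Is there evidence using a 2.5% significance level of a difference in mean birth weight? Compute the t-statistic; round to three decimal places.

Let group 1 = sample A, group 2 = sample B. H0: μ_1 = μ_2; H1: μ_1 ≠ μ_2 (Welch's two-sample t-test, two-sided).
t = (x̄_1 − x̄_2)/√(s_1²/n_1 + s_2²/n_2) = (3.588 − 3.355)/√(0.6769²/17 + 1.6²/34) = 0.729
Welch–Satterthwaite df ≈ 48.13
Two-sided p-value ≈ 0.470
Since p ≈ 0.470 > α = 0.025, fail to reject H0; the data do not provide sufficient evidence against H0.

0.729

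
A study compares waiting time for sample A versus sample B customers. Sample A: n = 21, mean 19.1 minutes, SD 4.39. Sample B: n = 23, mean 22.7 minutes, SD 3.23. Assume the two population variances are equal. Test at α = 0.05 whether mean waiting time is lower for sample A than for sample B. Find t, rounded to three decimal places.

Let group 1 = sample A, group 2 = sample B. H0: μ_1 = μ_2; H1: μ_1 < μ_2 (two-sample pooled-variance t-test, left-tailed).
s_p² = [(21−1)·4.39² + (23−1)·3.23²]/(21+23−2) = 14.642
t = (19.1 − 22.7)/√[14.642·(1/21 + 1/23)] = -3.117
df = n₁ + n₂ − 2 = 42
p-value = P(T ≤ -3.117) ≈ 0.0016
Since p ≈ 0.0016 < α = 0.05, reject H0; the evidence is statistically significant.

-3.117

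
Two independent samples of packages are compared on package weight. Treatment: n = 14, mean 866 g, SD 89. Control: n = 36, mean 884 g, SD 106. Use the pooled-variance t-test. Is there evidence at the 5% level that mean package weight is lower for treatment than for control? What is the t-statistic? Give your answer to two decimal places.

-0.56

Let group 1 = treatment, group 2 = control. H0: μ_1 = μ_2; H1: μ_1 < μ_2 (two-sample pooled-variance t-test, left-tailed).
s_p² = [(14−1)·89² + (36−1)·106²]/(14+36−2) = 10338.2
t = (866 − 884)/√[10338.2·(1/14 + 1/36)] = -0.56
df = n₁ + n₂ − 2 = 48
p-value = P(T ≤ -0.56) ≈ 0.288
Since p ≈ 0.288 > α = 0.05, fail to reject H0; the evidence is not statistically significant.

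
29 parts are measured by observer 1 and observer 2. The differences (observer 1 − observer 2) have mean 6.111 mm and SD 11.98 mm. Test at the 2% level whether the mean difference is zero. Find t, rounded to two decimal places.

2.75

H0: μ_d = 0; H1: μ_d ≠ 0 (paired t-test on the differences, two-sided).
t = d̄/(s_d/√n) = 6.111/(11.98/√29) = 2.75
df = n − 1 = 28
Two-sided p-value ≈ 0.010
Since p ≈ 0.010 < α = 0.02, reject H0; the data support H1.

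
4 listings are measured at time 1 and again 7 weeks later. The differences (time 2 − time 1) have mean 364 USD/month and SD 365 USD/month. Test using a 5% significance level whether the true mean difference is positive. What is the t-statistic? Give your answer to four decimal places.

1.9945

H0: μ_d = 0; H1: μ_d > 0 (paired t-test on the differences, right-tailed).
t = d̄/(s_d/√n) = 364/(365/√4) = 1.9945
df = n − 1 = 3
p-value = P(T ≥ 1.9945) ≈ 0.0700
Since p ≈ 0.0700 > α = 0.05, fail to reject H0; the evidence is not statistically significant.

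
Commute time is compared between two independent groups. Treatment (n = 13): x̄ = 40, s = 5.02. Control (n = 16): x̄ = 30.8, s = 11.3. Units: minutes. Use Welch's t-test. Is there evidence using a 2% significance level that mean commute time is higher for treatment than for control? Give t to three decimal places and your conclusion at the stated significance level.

Let group 1 = treatment, group 2 = control. H0: μ_1 = μ_2; H1: μ_1 > μ_2 (Welch's two-sample t-test, right-tailed).
t = (x̄_1 − x̄_2)/√(s_1²/n_1 + s_2²/n_2) = (40 − 30.8)/√(5.02²/13 + 11.3²/16) = 2.921
Welch–Satterthwaite df ≈ 21.58
p-value = P(T ≥ 2.921) ≈ 0.0040
Since p ≈ 0.0040 < α = 0.02, reject H0; the evidence is statistically significant.

t = 2.921; reject H0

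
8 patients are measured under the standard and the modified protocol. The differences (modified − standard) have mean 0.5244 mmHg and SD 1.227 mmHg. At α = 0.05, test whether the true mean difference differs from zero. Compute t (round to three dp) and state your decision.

t = 1.209; fail to reject H0

H0: μ_d = 0; H1: μ_d ≠ 0 (paired t-test on the differences, two-sided).
t = d̄/(s_d/√n) = 0.5244/(1.227/√8) = 1.209
df = n − 1 = 7
Two-sided p-value ≈ 0.2660
Since p ≈ 0.2660 > α = 0.05, fail to reject H0; the data do not provide sufficient evidence against H0.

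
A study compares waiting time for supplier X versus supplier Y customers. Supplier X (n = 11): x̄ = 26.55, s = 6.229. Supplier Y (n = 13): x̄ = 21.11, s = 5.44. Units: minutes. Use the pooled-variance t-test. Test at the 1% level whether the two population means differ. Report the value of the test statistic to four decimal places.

Let group 1 = supplier X, group 2 = supplier Y. H0: μ_1 = μ_2; H1: μ_1 ≠ μ_2 (two-sample pooled-variance t-test, two-sided).
s_p² = [(11−1)·6.229² + (13−1)·5.44²]/(11+13−2) = 33.7785
t = (26.55 − 21.11)/√[33.7785·(1/11 + 1/13)] = 2.2848
df = n₁ + n₂ − 2 = 22
Two-sided p-value ≈ 0.032
Since p ≈ 0.032 > α = 0.01, fail to reject H0; the evidence is not statistically significant.

2.2848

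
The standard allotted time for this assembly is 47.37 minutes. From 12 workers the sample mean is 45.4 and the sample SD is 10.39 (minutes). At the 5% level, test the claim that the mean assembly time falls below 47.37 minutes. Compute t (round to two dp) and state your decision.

H0: μ = 47.37; H1: μ < 47.37 (one-sample t-test, left-tailed).
t = (x̄ − μ₀)/(s/√n) = (45.4 − 47.37)/(10.39/√12) = -0.66
df = n − 1 = 11
p-value = P(T ≤ -0.66) ≈ 0.2624
Since p ≈ 0.2624 > α = 0.05, fail to reject H0; the data do not provide sufficient evidence against H0.

t = -0.66; fail to reject H0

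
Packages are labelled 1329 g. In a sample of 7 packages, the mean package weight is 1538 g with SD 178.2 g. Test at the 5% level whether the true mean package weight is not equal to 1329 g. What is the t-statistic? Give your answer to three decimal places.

3.103

H0: μ = 1329; H1: μ ≠ 1329 (one-sample t-test, two-sided).
t = (x̄ − μ₀)/(s/√n) = (1538 − 1329)/(178.2/√7) = 3.103
df = n − 1 = 6
Two-sided p-value ≈ 0.0210
Since p ≈ 0.0210 < α = 0.05, reject H0; the evidence is statistically significant.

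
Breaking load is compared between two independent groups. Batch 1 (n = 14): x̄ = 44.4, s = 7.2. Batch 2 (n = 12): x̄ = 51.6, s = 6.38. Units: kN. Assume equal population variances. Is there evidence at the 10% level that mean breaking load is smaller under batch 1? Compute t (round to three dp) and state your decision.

t = -2.677; reject H0

Let group 1 = batch 1, group 2 = batch 2. H0: μ_1 = μ_2; H1: μ_1 < μ_2 (two-sample pooled-variance t-test, left-tailed).
s_p² = [(14−1)·7.2² + (12−1)·6.38²]/(14+12−2) = 46.7362
t = (44.4 − 51.6)/√[46.7362·(1/14 + 1/12)] = -2.677
df = n₁ + n₂ − 2 = 24
p-value = P(T ≤ -2.677) ≈ 0.0066
Since p ≈ 0.0066 < α = 0.1, reject H0; the data support H1.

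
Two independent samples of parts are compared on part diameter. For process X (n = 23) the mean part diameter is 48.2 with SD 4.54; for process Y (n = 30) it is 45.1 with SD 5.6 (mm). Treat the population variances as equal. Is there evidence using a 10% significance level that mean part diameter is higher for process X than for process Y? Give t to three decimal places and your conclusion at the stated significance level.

t = 2.164; reject H0

Let group 1 = process X, group 2 = process Y. H0: μ_1 = μ_2; H1: μ_1 > μ_2 (two-sample pooled-variance t-test, right-tailed).
s_p² = [(23−1)·4.54² + (30−1)·5.6²]/(23+30−2) = 26.7234
t = (48.2 − 45.1)/√[26.7234·(1/23 + 1/30)] = 2.164
df = n₁ + n₂ − 2 = 51
p-value = P(T ≥ 2.164) ≈ 0.0176
Since p ≈ 0.0176 < α = 0.1, reject H0; the evidence is statistically significant.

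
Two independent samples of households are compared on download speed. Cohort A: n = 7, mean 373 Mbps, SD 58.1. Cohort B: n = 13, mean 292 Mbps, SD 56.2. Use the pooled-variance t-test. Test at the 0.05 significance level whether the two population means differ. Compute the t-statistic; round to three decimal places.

Let group 1 = cohort A, group 2 = cohort B. H0: μ_1 = μ_2; H1: μ_1 ≠ μ_2 (two-sample pooled-variance t-test, two-sided).
s_p² = [(7−1)·58.1² + (13−1)·56.2²]/(7+13−2) = 3230.83
t = (373 − 292)/√[3230.83·(1/7 + 1/13)] = 3.040
df = n₁ + n₂ − 2 = 18
Two-sided p-value ≈ 0.0070
Since p ≈ 0.0070 < α = 0.05, reject H0; the data support H1.

3.040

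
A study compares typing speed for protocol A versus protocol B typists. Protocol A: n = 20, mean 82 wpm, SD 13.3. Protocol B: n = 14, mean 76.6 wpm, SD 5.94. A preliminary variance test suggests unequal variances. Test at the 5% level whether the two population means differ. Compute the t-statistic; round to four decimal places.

Let group 1 = protocol A, group 2 = protocol B. H0: μ_1 = μ_2; H1: μ_1 ≠ μ_2 (Welch's two-sample t-test, two-sided).
t = (x̄_1 − x̄_2)/√(s_1²/n_1 + s_2²/n_2) = (82 − 76.6)/√(13.3²/20 + 5.94²/14) = 1.6018
Welch–Satterthwaite df ≈ 28.04
Two-sided p-value ≈ 0.1204
Since p ≈ 0.1204 > α = 0.05, fail to reject H0; the data do not provide sufficient evidence against H0.

1.6018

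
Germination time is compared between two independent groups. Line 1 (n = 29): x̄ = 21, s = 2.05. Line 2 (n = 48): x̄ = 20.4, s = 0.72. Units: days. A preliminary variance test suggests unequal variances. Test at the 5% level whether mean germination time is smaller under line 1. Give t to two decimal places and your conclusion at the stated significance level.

t = 1.52; fail to reject H0

Let group 1 = line 1, group 2 = line 2. H0: μ_1 = μ_2; H1: μ_1 < μ_2 (Welch's two-sample t-test, left-tailed).
t = (x̄_1 − x̄_2)/√(s_1²/n_1 + s_2²/n_2) = (21 − 20.4)/√(2.05²/29 + 0.72²/48) = 1.52
Welch–Satterthwaite df ≈ 32.22
p-value = P(T ≤ 1.52) ≈ 0.931
Since p ≈ 0.931 > α = 0.05, fail to reject H0; the data do not provide sufficient evidence against H0.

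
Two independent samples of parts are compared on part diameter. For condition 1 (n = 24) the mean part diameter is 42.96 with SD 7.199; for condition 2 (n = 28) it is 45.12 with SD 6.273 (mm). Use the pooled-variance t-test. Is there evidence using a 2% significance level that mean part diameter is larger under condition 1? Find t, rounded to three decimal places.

Let group 1 = condition 1, group 2 = condition 2. H0: μ_1 = μ_2; H1: μ_1 > μ_2 (two-sample pooled-variance t-test, right-tailed).
s_p² = [(24−1)·7.199² + (28−1)·6.273²]/(24+28−2) = 45.0891
t = (42.96 − 45.12)/√[45.0891·(1/24 + 1/28)] = -1.156
df = n₁ + n₂ − 2 = 50
p-value = P(T ≥ -1.156) ≈ 0.8735
Since p ≈ 0.8735 > α = 0.02, fail to reject H0; the data do not provide sufficient evidence against H0.

-1.156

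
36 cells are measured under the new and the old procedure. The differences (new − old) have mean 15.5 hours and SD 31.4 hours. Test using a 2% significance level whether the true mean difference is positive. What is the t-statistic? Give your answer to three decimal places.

H0: μ_d = 0; H1: μ_d > 0 (paired t-test on the differences, right-tailed).
t = d̄/(s_d/√n) = 15.5/(31.4/√36) = 2.962
df = n − 1 = 35
p-value = P(T ≥ 2.962) ≈ 0.003
Since p ≈ 0.003 < α = 0.02, reject H0; the evidence is statistically significant.

2.962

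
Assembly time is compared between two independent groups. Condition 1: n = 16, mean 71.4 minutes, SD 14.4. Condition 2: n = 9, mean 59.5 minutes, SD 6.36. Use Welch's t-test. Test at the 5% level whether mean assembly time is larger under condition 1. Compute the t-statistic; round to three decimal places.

Let group 1 = condition 1, group 2 = condition 2. H0: μ_1 = μ_2; H1: μ_1 > μ_2 (Welch's two-sample t-test, right-tailed).
t = (x̄_1 − x̄_2)/√(s_1²/n_1 + s_2²/n_2) = (71.4 − 59.5)/√(14.4²/16 + 6.36²/9) = 2.848
Welch–Satterthwaite df ≈ 22.20
p-value = P(T ≥ 2.848) ≈ 0.005
Since p ≈ 0.005 < α = 0.05, reject H0; the data support H1.

2.848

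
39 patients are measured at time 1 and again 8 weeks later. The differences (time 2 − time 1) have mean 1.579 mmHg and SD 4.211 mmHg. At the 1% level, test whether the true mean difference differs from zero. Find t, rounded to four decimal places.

H0: μ_d = 0; H1: μ_d ≠ 0 (paired t-test on the differences, two-sided).
t = d̄/(s_d/√n) = 1.579/(4.211/√39) = 2.3417
df = n − 1 = 38
Two-sided p-value ≈ 0.0245
Since p ≈ 0.0245 > α = 0.01, fail to reject H0; the data do not provide sufficient evidence against H0.

2.3417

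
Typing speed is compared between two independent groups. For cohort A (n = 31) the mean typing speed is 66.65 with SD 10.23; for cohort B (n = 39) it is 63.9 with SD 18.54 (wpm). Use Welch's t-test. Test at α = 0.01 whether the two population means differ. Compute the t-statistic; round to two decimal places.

0.79

Let group 1 = cohort A, group 2 = cohort B. H0: μ_1 = μ_2; H1: μ_1 ≠ μ_2 (Welch's two-sample t-test, two-sided).
t = (x̄_1 − x̄_2)/√(s_1²/n_1 + s_2²/n_2) = (66.65 − 63.9)/√(10.23²/31 + 18.54²/39) = 0.79
Welch–Satterthwaite df ≈ 61.29
Two-sided p-value ≈ 0.4339
Since p ≈ 0.4339 > α = 0.01, fail to reject H0; the evidence is not statistically significant.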